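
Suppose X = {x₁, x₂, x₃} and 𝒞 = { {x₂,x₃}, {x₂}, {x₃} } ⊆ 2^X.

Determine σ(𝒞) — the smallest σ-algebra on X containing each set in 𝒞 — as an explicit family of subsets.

σ(𝒞) (8 sets): { {}, {x₁}, {x₂}, {x₃}, {x₁,x₂}, {x₁,x₃}, {x₂,x₃}, X }

Derivation:
Seed the family with 𝒞 together with ∅ and X: { {}, {x₂}, {x₃}, {x₂,x₃}, X }.
Pass 1: +3 →
  {x₁}  = ᶜ of {x₂,x₃}
  {x₁,x₂}  = ᶜ of {x₃}
  {x₁,x₃}  = ᶜ of {x₂}
  |family| = 8
Pass 2: already closed under ᶜ and ∪.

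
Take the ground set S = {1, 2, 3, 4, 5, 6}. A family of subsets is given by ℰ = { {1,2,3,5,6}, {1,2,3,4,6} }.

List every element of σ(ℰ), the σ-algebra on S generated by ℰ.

|σ(ℰ)| = 8.  σ(ℰ) = { {}, {4}, {5}, {4,5}, {1,2,3,6}, {1,2,3,4,6}, {1,2,3,5,6}, S }

Working:
Start: ℰ ∪ {∅, S} = { {}, {1,2,3,4,6}, {1,2,3,5,6}, S }.
Iteration 1: +2 →
  {4}  = S∖{1,2,3,5,6}
  {5}  = S∖{1,2,3,4,6}
  (now 6)
Iteration 2. New:
  {4,5}  = {4} ∪ {5}
  (now 7)
Iteration 3 adds 1:
  {1,2,3,6}  = S∖{4,5}
  (now 8)
Iteration 4: stable.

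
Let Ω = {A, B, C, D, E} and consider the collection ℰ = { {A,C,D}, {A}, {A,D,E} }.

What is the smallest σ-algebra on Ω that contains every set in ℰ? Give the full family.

σ(ℰ) = { {}, {A}, {B}, {C}, {D}, {E}, {A,B}, {A,C}, {A,D}, {A,E}, {B,C}, {B,D}, {B,E}, {C,D}, {C,E}, {D,E}, {A,B,C}, {A,B,D}, {A,B,E}, {A,C,D}, {A,C,E}, {A,D,E}, {B,C,D}, {B,C,E}, {B,D,E}, {C,D,E}, {A,B,C,D}, {A,B,C,E}, {A,B,D,E}, {A,C,D,E}, {B,C,D,E}, Ω }

Working:
Start: ℰ ∪ {∅, Ω} = { {}, {A}, {A,C,D}, {A,D,E}, Ω }.
Round 1: 4 new —
  {B,C}  = ᶜ of {A,D,E}
  {B,E}  = ᶜ of {A,C,D}
  {A,C,D,E}  = {A,D,E} ∪ {A,C,D}
  {B,C,D,E}  = ᶜ of {A}
Round 2: 6 new —
  {B}  = ᶜ of {A,C,D,E}
  {A,B,C}  = {B,C} ∪ {A}
  {A,B,E}  = {B,E} ∪ {A}
  {B,C,E}  = {B,E} ∪ {B,C}
  {A,B,C,D}  = {A,C,D} ∪ {B,C}
  {A,B,D,E}  = {A,D,E} ∪ {B,E}
Round 3 adds 7:
  {C}  = ᶜ of {A,B,D,E}
  {E}  = ᶜ of {A,B,C,D}
  {A,B}  = {B} ∪ {A}
  {A,D}  = ᶜ of {B,C,E}
  {C,D}  = ᶜ of {A,B,E}
  {D,E}  = ᶜ of {A,B,C}
  {A,B,C,E}  = {B,E} ∪ {A,B,C}
Round 4. New:
  {D}  = ᶜ of {A,B,C,E}
  {A,C}  = {C} ∪ {A}
  {A,E}  = {E} ∪ {A}
  {C,E}  = {E} ∪ {C}
  {A,B,D}  = {B} ∪ {A,D}
  {B,C,D}  = {C,D} ∪ {B}
  {B,D,E}  = {B,E} ∪ {D,E}
  {C,D,E}  = ᶜ of {A,B}
Round 5. New:
  {B,D}  = {B} ∪ {D}
  {A,C,E}  = {E} ∪ {A,C}
Round 6 adds nothing — fixpoint reached.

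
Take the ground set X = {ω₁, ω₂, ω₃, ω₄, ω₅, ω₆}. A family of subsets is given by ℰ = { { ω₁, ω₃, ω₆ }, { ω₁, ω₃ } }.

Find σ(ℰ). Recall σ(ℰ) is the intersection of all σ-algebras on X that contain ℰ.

Take S₀ = ℰ ∪ {∅, X} = { {}, { ω₁, ω₃ }, { ω₁, ω₃, ω₆ }, X }.
Step 1: +2 →
  { ω₂, ω₄, ω₅ }  = complement { ω₁, ω₃, ω₆ }
  { ω₂, ω₄, ω₅, ω₆ }  = complement { ω₁, ω₃ }
  |family| = 6
Step 2: 1 new —
  { ω₁, ω₂, ω₃, ω₄, ω₅ }  = { ω₁, ω₃ } ∪ { ω₂, ω₄, ω₅ }
  |family| = 7
Step 3 adds 1:
  { ω₆ }  = complement { ω₁, ω₂, ω₃, ω₄, ω₅ }
  |family| = 8
Step 4: already closed under ᶜ and ∪.

|σ(ℰ)| = 8.  σ(ℰ) = { {}, { ω₆ }, { ω₁, ω₃ }, { ω₁, ω₃, ω₆ }, { ω₂, ω₄, ω₅ }, { ω₂, ω₄, ω₅, ω₆ }, { ω₁, ω₂, ω₃, ω₄, ω₅ }, X }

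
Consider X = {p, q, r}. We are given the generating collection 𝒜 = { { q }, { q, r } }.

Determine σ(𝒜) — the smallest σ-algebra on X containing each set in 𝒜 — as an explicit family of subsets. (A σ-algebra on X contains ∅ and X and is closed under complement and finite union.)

|σ(𝒜)| = 8.  σ(𝒜) = { {  }, { p }, { q }, { r }, { p, q }, { p, r }, { q, r }, X }

Trace:
Begin from { {  }, { q }, { q, r }, X } (that is, 𝒜 plus ∅ and X).
Round 1: +2 →
  { p }  = ᶜ of { q, r }
  { p, r }  = ᶜ of { q }
  |family| = 6
Round 2 (1 new):
  { p, q }  = { q } ∪ { p }
  |family| = 7
Round 3: 1 new —
  { r }  = ᶜ of { p, q }
  |family| = 8
Round 4: no new sets; the family is a σ-algebra.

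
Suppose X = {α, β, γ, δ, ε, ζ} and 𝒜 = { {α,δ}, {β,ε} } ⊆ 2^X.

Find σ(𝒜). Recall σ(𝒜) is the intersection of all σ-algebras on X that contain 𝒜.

Initial family (4 sets): { ∅, {α,δ}, {β,ε}, X }.
Pass 1: 3 new —
  {α,β,δ,ε}  = {β,ε} ∪ {α,δ}
  {α,γ,δ,ζ}  = complement {β,ε}
  {β,γ,ε,ζ}  = complement {α,δ}
Pass 2. New:
  {γ,ζ}  = complement {α,β,δ,ε}
After Pass 3 the family is unchanged; done.

Hence σ(𝒜) has 8 members: { ∅, {α,δ}, {β,ε}, {γ,ζ}, {α,β,δ,ε}, {α,γ,δ,ζ}, {β,γ,ε,ζ}, X }.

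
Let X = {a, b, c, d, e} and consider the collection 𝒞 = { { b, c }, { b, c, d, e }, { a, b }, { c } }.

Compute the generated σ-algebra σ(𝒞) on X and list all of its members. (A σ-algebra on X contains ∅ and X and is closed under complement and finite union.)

Answer: σ(𝒞) = { ∅, { a }, { b }, { c }, { a, b }, { a, c }, { b, c }, { d, e }, { a, b, c }, { a, d, e }, { b, d, e }, { c, d, e }, { a, b, d, e }, { a, c, d, e }, { b, c, d, e }, X }

Trace:
Take S₀ = 𝒞 ∪ {∅, X} = { ∅, { c }, { a, b }, { b, c }, { b, c, d, e }, X }.
Iteration 1: +5 →
  { a }  = { b, c, d, e }ᶜ
  { a, b, c }  = { c } ∪ { a, b }
  { a, d, e }  = { b, c }ᶜ
  { c, d, e }  = { a, b }ᶜ
  { a, b, d, e }  = { c }ᶜ
  [11 total]
Iteration 2. New:
  { a, c }  = { c } ∪ { a }
  { d, e }  = { a, b, c }ᶜ
  { a, c, d, e }  = { a, d, e } ∪ { c, d, e }
  [14 total]
Iteration 3: 2 new —
  { b }  = { a, c, d, e }ᶜ
  { b, d, e }  = { a, c }ᶜ
  [16 total]
Iteration 4 adds nothing — fixpoint reached.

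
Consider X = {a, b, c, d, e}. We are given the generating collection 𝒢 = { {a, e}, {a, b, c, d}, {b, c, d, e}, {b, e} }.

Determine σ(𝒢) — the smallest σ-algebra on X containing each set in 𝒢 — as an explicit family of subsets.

Answer: σ(𝒢) = { {}, {a}, {b}, {e}, {a, b}, {a, e}, {b, e}, {c, d}, {a, b, e}, {a, c, d}, {b, c, d}, {c, d, e}, {a, b, c, d}, {a, c, d, e}, {b, c, d, e}, X }

Derivation:
Start: 𝒢 ∪ {∅, X} = { {}, {a, e}, {b, e}, {a, b, c, d}, {b, c, d, e}, X }.
Step 1: +5 →
  {a}  = X∖{b, c, d, e}
  {e}  = X∖{a, b, c, d}
  {a, b, e}  = {b, e} ∪ {a, e}
  {a, c, d}  = X∖{b, e}
  {b, c, d}  = X∖{a, e}
  |family| = 11
Step 2 (2 new):
  {c, d}  = X∖{a, b, e}
  {a, c, d, e}  = {e} ∪ {a, c, d}
  |family| = 13
Step 3. New:
  {b}  = X∖{a, c, d, e}
  {c, d, e}  = {c, d} ∪ {e}
  |family| = 15
Step 4. New:
  {a, b}  = X∖{c, d, e}
  |family| = 16
After Step 5 the family is unchanged; done.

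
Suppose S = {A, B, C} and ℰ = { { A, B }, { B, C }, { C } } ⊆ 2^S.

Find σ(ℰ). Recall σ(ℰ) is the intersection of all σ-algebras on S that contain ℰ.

σ(ℰ) (8 sets): { {  }, { A }, { B }, { C }, { A, B }, { A, C }, { B, C }, S }

Working:
Start: ℰ ∪ {∅, S} = { {  }, { C }, { A, B }, { B, C }, S }.
Round 1: 1 new —
  { A }  = { B, C }ᶜ
  (now 6)
Round 2 (1 new):
  { A, C }  = { C } ∪ { A }
  (now 7)
Round 3 adds 1:
  { B }  = { A, C }ᶜ
  (now 8)
Round 4: stable.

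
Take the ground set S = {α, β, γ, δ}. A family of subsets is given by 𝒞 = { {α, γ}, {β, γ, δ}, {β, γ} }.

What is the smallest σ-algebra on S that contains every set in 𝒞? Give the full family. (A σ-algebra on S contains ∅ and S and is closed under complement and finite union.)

Begin from { {}, {α, γ}, {β, γ}, {β, γ, δ}, S } (that is, 𝒞 plus ∅ and S).
Round 1 adds 4:
  {α}  = ᶜ of {β, γ, δ}
  {α, δ}  = ᶜ of {β, γ}
  {β, δ}  = ᶜ of {α, γ}
  {α, β, γ}  = {β, γ} ∪ {α, γ}
  [9 total]
Round 2: 3 new —
  {δ}  = ᶜ of {α, β, γ}
  {α, β, δ}  = {α, δ} ∪ {β, δ}
  {α, γ, δ}  = {α, δ} ∪ {α, γ}
  [12 total]
Round 3 adds 2:
  {β}  = ᶜ of {α, γ, δ}
  {γ}  = ᶜ of {α, β, δ}
  [14 total]
Round 4 (2 new):
  {α, β}  = {β} ∪ {α}
  {γ, δ}  = {γ} ∪ {δ}
  [16 total]
After Round 5 the family is unchanged; done.

|σ(𝒞)| = 16.  σ(𝒞) = { {}, {α}, {β}, {γ}, {δ}, {α, β}, {α, γ}, {α, δ}, {β, γ}, {β, δ}, {γ, δ}, {α, β, γ}, {α, β, δ}, {α, γ, δ}, {β, γ, δ}, S }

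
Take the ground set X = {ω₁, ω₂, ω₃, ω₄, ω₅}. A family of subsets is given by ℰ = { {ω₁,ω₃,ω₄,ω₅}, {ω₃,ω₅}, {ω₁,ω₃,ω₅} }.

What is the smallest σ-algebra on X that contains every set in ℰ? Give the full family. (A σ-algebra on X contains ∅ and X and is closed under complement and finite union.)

σ(ℰ) = { {}, {ω₁}, {ω₂}, {ω₄}, {ω₁,ω₂}, {ω₁,ω₄}, {ω₂,ω₄}, {ω₃,ω₅}, {ω₁,ω₂,ω₄}, {ω₁,ω₃,ω₅}, {ω₂,ω₃,ω₅}, {ω₃,ω₄,ω₅}, {ω₁,ω₂,ω₃,ω₅}, {ω₁,ω₃,ω₄,ω₅}, {ω₂,ω₃,ω₄,ω₅}, X }

Working:
Take S₀ = ℰ ∪ {∅, X} = { {}, {ω₃,ω₅}, {ω₁,ω₃,ω₅}, {ω₁,ω₃,ω₄,ω₅}, X }.
Round 1 (3 new):
  {ω₂}  = ᶜ of {ω₁,ω₃,ω₄,ω₅}
  {ω₂,ω₄}  = ᶜ of {ω₁,ω₃,ω₅}
  {ω₁,ω₂,ω₄}  = ᶜ of {ω₃,ω₅}
  [8 total]
Round 2 adds 3:
  {ω₂,ω₃,ω₅}  = {ω₃,ω₅} ∪ {ω₂}
  {ω₁,ω₂,ω₃,ω₅}  = {ω₁,ω₃,ω₅} ∪ {ω₂}
  {ω₂,ω₃,ω₄,ω₅}  = {ω₃,ω₅} ∪ {ω₂,ω₄}
  [11 total]
Round 3 (3 new):
  {ω₁}  = ᶜ of {ω₂,ω₃,ω₄,ω₅}
  {ω₄}  = ᶜ of {ω₁,ω₂,ω₃,ω₅}
  {ω₁,ω₄}  = ᶜ of {ω₂,ω₃,ω₅}
  [14 total]
Round 4 (2 new):
  {ω₁,ω₂}  = {ω₂} ∪ {ω₁}
  {ω₃,ω₄,ω₅}  = {ω₄} ∪ {ω₃,ω₅}
  [16 total]
Round 5: stable.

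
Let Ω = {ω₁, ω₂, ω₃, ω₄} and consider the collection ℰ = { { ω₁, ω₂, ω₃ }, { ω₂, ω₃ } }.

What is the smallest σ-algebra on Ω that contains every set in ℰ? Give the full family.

σ(ℰ) = { ∅, { ω₁ }, { ω₄ }, { ω₁, ω₄ }, { ω₂, ω₃ }, { ω₁, ω₂, ω₃ }, { ω₂, ω₃, ω₄ }, Ω }

Trace:
Seed the family with ℰ together with ∅ and Ω: { ∅, { ω₂, ω₃ }, { ω₁, ω₂, ω₃ }, Ω }.
Pass 1: +2 →
  { ω₄ }  = { ω₁, ω₂, ω₃ }ᶜ
  { ω₁, ω₄ }  = { ω₂, ω₃ }ᶜ
  [6 total]
Pass 2. New:
  { ω₂, ω₃, ω₄ }  = { ω₂, ω₃ } ∪ { ω₄ }
  [7 total]
Pass 3 adds 1:
  { ω₁ }  = { ω₂, ω₃, ω₄ }ᶜ
  [8 total]
Pass 4: already closed under ᶜ and ∪.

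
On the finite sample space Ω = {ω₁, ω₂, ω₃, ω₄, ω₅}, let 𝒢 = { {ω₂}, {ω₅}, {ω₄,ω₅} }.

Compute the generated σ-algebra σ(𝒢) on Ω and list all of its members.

σ(𝒢) (16 sets): { {}, {ω₂}, {ω₄}, {ω₅}, {ω₁,ω₃}, {ω₂,ω₄}, {ω₂,ω₅}, {ω₄,ω₅}, {ω₁,ω₂,ω₃}, {ω₁,ω₃,ω₄}, {ω₁,ω₃,ω₅}, {ω₂,ω₄,ω₅}, {ω₁,ω₂,ω₃,ω₄}, {ω₁,ω₂,ω₃,ω₅}, {ω₁,ω₃,ω₄,ω₅}, Ω }

Check:
Begin from { {}, {ω₂}, {ω₅}, {ω₄,ω₅}, Ω } (that is, 𝒢 plus ∅ and Ω).
Step 1 adds 5:
  {ω₂,ω₅}  = {ω₂} ∪ {ω₅}
  {ω₁,ω₂,ω₃}  = ᶜ of {ω₄,ω₅}
  {ω₂,ω₄,ω₅}  = {ω₄,ω₅} ∪ {ω₂}
  {ω₁,ω₂,ω₃,ω₄}  = ᶜ of {ω₅}
  {ω₁,ω₃,ω₄,ω₅}  = ᶜ of {ω₂}
Step 2 adds 3:
  {ω₁,ω₃}  = ᶜ of {ω₂,ω₄,ω₅}
  {ω₁,ω₃,ω₄}  = ᶜ of {ω₂,ω₅}
  {ω₁,ω₂,ω₃,ω₅}  = {ω₂,ω₅} ∪ {ω₁,ω₂,ω₃}
Step 3. New:
  {ω₄}  = ᶜ of {ω₁,ω₂,ω₃,ω₅}
  {ω₁,ω₃,ω₅}  = {ω₁,ω₃} ∪ {ω₅}
Step 4: +1 →
  {ω₂,ω₄}  = ᶜ of {ω₁,ω₃,ω₅}
Step 5 adds nothing — fixpoint reached.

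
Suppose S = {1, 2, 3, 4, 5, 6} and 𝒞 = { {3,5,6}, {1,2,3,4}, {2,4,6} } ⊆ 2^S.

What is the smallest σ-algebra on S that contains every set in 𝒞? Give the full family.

Answer: σ(𝒞) = { ∅, {1}, {3}, {5}, {6}, {1,3}, {1,5}, {1,6}, {2,4}, {3,5}, {3,6}, {5,6}, {1,2,4}, {1,3,5}, {1,3,6}, {1,5,6}, {2,3,4}, {2,4,5}, {2,4,6}, {3,5,6}, {1,2,3,4}, {1,2,4,5}, {1,2,4,6}, {1,3,5,6}, {2,3,4,5}, {2,3,4,6}, {2,4,5,6}, {1,2,3,4,5}, {1,2,3,4,6}, {1,2,4,5,6}, {2,3,4,5,6}, S }

Derivation:
Start: 𝒞 ∪ {∅, S} = { ∅, {2,4,6}, {3,5,6}, {1,2,3,4}, S }.
Step 1: 5 new —
  {5,6}  = ᶜ of {1,2,3,4}
  {1,2,4}  = ᶜ of {3,5,6}
  {1,3,5}  = ᶜ of {2,4,6}
  {1,2,3,4,6}  = {2,4,6} ∪ {1,2,3,4}
  {2,3,4,5,6}  = {2,4,6} ∪ {3,5,6}
  |family| = 10
Step 2. New:
  {1}  = ᶜ of {2,3,4,5,6}
  {5}  = ᶜ of {1,2,3,4,6}
  {1,2,4,6}  = {2,4,6} ∪ {1,2,4}
  {1,3,5,6}  = {5,6} ∪ {1,3,5}
  {2,4,5,6}  = {2,4,6} ∪ {5,6}
  {1,2,3,4,5}  = {1,3,5} ∪ {1,2,4}
  {1,2,4,5,6}  = {5,6} ∪ {1,2,4}
  |family| = 17
Step 3 (8 new):
  {3}  = ᶜ of {1,2,4,5,6}
  {6}  = ᶜ of {1,2,3,4,5}
  {1,3}  = ᶜ of {2,4,5,6}
  {1,5}  = {5} ∪ {1}
  {2,4}  = ᶜ of {1,3,5,6}
  {3,5}  = ᶜ of {1,2,4,6}
  {1,5,6}  = {5,6} ∪ {1}
  {1,2,4,5}  = {1,2,4} ∪ {5}
  |family| = 25
Step 4. New:
  {1,6}  = {6} ∪ {1}
  {3,6}  = ᶜ of {1,2,4,5}
  {1,3,6}  = {6} ∪ {1,3}
  {2,3,4}  = ᶜ of {1,5,6}
  {2,4,5}  = {5} ∪ {2,4}
  {2,3,4,5}  = {3,5} ∪ {2,4}
  {2,3,4,6}  = ᶜ of {1,5}
  |family| = 32
Step 5: closed — nothing new.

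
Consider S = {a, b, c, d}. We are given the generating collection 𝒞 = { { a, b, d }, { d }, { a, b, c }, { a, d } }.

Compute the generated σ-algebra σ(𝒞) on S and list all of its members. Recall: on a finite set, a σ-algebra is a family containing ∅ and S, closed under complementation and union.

|σ(𝒞)| = 16.  σ(𝒞) = { ∅, { a }, { b }, { c }, { d }, { a, b }, { a, c }, { a, d }, { b, c }, { b, d }, { c, d }, { a, b, c }, { a, b, d }, { a, c, d }, { b, c, d }, S }

Check:
Take S₀ = 𝒞 ∪ {∅, S} = { ∅, { d }, { a, d }, { a, b, c }, { a, b, d }, S }.
Round 1: 2 new —
  { c }  = complement { a, b, d }
  { b, c }  = complement { a, d }
Round 2: 3 new —
  { c, d }  = { d } ∪ { c }
  { a, c, d }  = { c } ∪ { a, d }
  { b, c, d }  = { d } ∪ { b, c }
Round 3 adds 3:
  { a }  = complement { b, c, d }
  { b }  = complement { a, c, d }
  { a, b }  = complement { c, d }
Round 4. New:
  { a, c }  = { c } ∪ { a }
  { b, d }  = { d } ∪ { b }
Round 5: no new sets; the family is a σ-algebra.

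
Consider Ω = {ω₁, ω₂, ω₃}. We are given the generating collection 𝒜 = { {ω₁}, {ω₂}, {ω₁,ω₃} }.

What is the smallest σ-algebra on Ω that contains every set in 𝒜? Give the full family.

Answer: σ(𝒜) = { {}, {ω₁}, {ω₂}, {ω₃}, {ω₁,ω₂}, {ω₁,ω₃}, {ω₂,ω₃}, Ω }

Derivation:
Seed the family with 𝒜 together with ∅ and Ω: { {}, {ω₁}, {ω₂}, {ω₁,ω₃}, Ω }.
Pass 1 adds 2:
  {ω₁,ω₂}  = {ω₂} ∪ {ω₁}
  {ω₂,ω₃}  = ᶜ of {ω₁}
Pass 2: 1 new —
  {ω₃}  = ᶜ of {ω₁,ω₂}
Pass 3: stable.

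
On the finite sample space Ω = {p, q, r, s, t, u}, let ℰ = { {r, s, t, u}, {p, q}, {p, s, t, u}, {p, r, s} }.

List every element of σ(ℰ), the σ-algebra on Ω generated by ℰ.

Start: ℰ ∪ {∅, Ω} = { {}, {p, q}, {p, r, s}, {p, s, t, u}, {r, s, t, u}, Ω }.
Round 1 adds 5:
  {q, r}  = {p, s, t, u}ᶜ
  {q, t, u}  = {p, r, s}ᶜ
  {p, q, r, s}  = {p, r, s} ∪ {p, q}
  {p, q, s, t, u}  = {p, q} ∪ {p, s, t, u}
  {p, r, s, t, u}  = {p, r, s} ∪ {r, s, t, u}
  |family| = 11
Round 2: +7 →
  {q}  = {p, r, s, t, u}ᶜ
  {r}  = {p, q, s, t, u}ᶜ
  {t, u}  = {p, q, r, s}ᶜ
  {p, q, r}  = {p, q} ∪ {q, r}
  {p, q, t, u}  = {p, q} ∪ {q, t, u}
  {q, r, t, u}  = {q, t, u} ∪ {q, r}
  {q, r, s, t, u}  = {r, s, t, u} ∪ {q, t, u}
  |family| = 18
Round 3. New:
  {p}  = {q, r, s, t, u}ᶜ
  {p, s}  = {q, r, t, u}ᶜ
  {r, s}  = {p, q, t, u}ᶜ
  {r, t, u}  = {r} ∪ {t, u}
  {s, t, u}  = {p, q, r}ᶜ
  {p, q, r, t, u}  = {r} ∪ {p, q, t, u}
  |family| = 24
Round 4: 7 new —
  {s}  = {p, q, r, t, u}ᶜ
  {p, r}  = {r} ∪ {p}
  {p, q, s}  = {r, t, u}ᶜ
  {p, t, u}  = {t, u} ∪ {p}
  {q, r, s}  = {r, s} ∪ {q}
  {p, r, t, u}  = {r, t, u} ∪ {p}
  {q, s, t, u}  = {q} ∪ {s, t, u}
  |family| = 31
Round 5: +1 →
  {q, s}  = {p, r, t, u}ᶜ
  |family| = 32
Round 6 adds nothing — fixpoint reached.

Hence σ(ℰ) has 32 members: { {}, {p}, {q}, {r}, {s}, {p, q}, {p, r}, {p, s}, {q, r}, {q, s}, {r, s}, {t, u}, {p, q, r}, {p, q, s}, {p, r, s}, {p, t, u}, {q, r, s}, {q, t, u}, {r, t, u}, {s, t, u}, {p, q, r, s}, {p, q, t, u}, {p, r, t, u}, {p, s, t, u}, {q, r, t, u}, {q, s, t, u}, {r, s, t, u}, {p, q, r, t, u}, {p, q, s, t, u}, {p, r, s, t, u}, {q, r, s, t, u}, Ω }.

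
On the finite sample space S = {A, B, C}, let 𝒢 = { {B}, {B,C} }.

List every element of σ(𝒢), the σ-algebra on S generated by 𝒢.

Seed the family with 𝒢 together with ∅ and S: { ∅, {B}, {B,C}, S }.
Step 1 (2 new):
  {A}  = {B,C}ᶜ
  {A,C}  = {B}ᶜ
  |family| = 6
Step 2: +1 →
  {A,B}  = {B} ∪ {A}
  |family| = 7
Step 3: 1 new —
  {C}  = {A,B}ᶜ
  |family| = 8
Step 4: closed — nothing new.

|σ(𝒢)| = 8.  σ(𝒢) = { ∅, {A}, {B}, {C}, {A,B}, {A,C}, {B,C}, S }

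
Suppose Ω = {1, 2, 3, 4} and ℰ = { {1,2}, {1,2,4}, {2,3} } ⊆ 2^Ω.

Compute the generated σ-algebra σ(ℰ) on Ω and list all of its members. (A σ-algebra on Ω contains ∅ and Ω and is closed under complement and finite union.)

σ(ℰ) (16 sets): { {}, {1}, {2}, {3}, {4}, {1,2}, {1,3}, {1,4}, {2,3}, {2,4}, {3,4}, {1,2,3}, {1,2,4}, {1,3,4}, {2,3,4}, Ω }

Check:
Seed the family with ℰ together with ∅ and Ω: { {}, {1,2}, {2,3}, {1,2,4}, Ω }.
Round 1: 4 new —
  {3}  = complement {1,2,4}
  {1,4}  = complement {2,3}
  {3,4}  = complement {1,2}
  {1,2,3}  = {2,3} ∪ {1,2}
  (now 9)
Round 2. New:
  {4}  = complement {1,2,3}
  {1,3,4}  = {3,4} ∪ {1,4}
  {2,3,4}  = {3,4} ∪ {2,3}
  (now 12)
Round 3: 2 new —
  {1}  = complement {2,3,4}
  {2}  = complement {1,3,4}
  (now 14)
Round 4 adds 2:
  {1,3}  = {3} ∪ {1}
  {2,4}  = {4} ∪ {2}
  (now 16)
Round 5: already closed under ᶜ and ∪.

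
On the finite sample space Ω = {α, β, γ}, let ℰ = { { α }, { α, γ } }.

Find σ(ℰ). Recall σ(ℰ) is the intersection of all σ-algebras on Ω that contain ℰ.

σ(ℰ) (8 sets): { ∅, { α }, { β }, { γ }, { α, β }, { α, γ }, { β, γ }, Ω }

Derivation:
Start: ℰ ∪ {∅, Ω} = { ∅, { α }, { α, γ }, Ω }.
Iteration 1 (2 new):
  { β }  = { α, γ }ᶜ
  { β, γ }  = { α }ᶜ
  |family| = 6
Iteration 2. New:
  { α, β }  = { β } ∪ { α }
  |family| = 7
Iteration 3: 1 new —
  { γ }  = { α, β }ᶜ
  |family| = 8
Iteration 4: no new sets; the family is a σ-algebra.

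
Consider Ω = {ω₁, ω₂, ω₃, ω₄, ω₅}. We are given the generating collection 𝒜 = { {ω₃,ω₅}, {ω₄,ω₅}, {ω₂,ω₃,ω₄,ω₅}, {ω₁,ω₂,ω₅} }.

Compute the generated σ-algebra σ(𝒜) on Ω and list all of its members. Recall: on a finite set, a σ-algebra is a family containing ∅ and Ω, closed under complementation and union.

σ(𝒜) = { {}, {ω₁}, {ω₂}, {ω₃}, {ω₄}, {ω₅}, {ω₁,ω₂}, {ω₁,ω₃}, {ω₁,ω₄}, {ω₁,ω₅}, {ω₂,ω₃}, {ω₂,ω₄}, {ω₂,ω₅}, {ω₃,ω₄}, {ω₃,ω₅}, {ω₄,ω₅}, {ω₁,ω₂,ω₃}, {ω₁,ω₂,ω₄}, {ω₁,ω₂,ω₅}, {ω₁,ω₃,ω₄}, {ω₁,ω₃,ω₅}, {ω₁,ω₄,ω₅}, {ω₂,ω₃,ω₄}, {ω₂,ω₃,ω₅}, {ω₂,ω₄,ω₅}, {ω₃,ω₄,ω₅}, {ω₁,ω₂,ω₃,ω₄}, {ω₁,ω₂,ω₃,ω₅}, {ω₁,ω₂,ω₄,ω₅}, {ω₁,ω₃,ω₄,ω₅}, {ω₂,ω₃,ω₄,ω₅}, Ω }

Check:
Seed the family with 𝒜 together with ∅ and Ω: { {}, {ω₃,ω₅}, {ω₄,ω₅}, {ω₁,ω₂,ω₅}, {ω₂,ω₃,ω₄,ω₅}, Ω }.
Step 1 (7 new):
  {ω₁}  = ᶜ of {ω₂,ω₃,ω₄,ω₅}
  {ω₃,ω₄}  = ᶜ of {ω₁,ω₂,ω₅}
  {ω₁,ω₂,ω₃}  = ᶜ of {ω₄,ω₅}
  {ω₁,ω₂,ω₄}  = ᶜ of {ω₃,ω₅}
  {ω₃,ω₄,ω₅}  = {ω₄,ω₅} ∪ {ω₃,ω₅}
  {ω₁,ω₂,ω₃,ω₅}  = {ω₁,ω₂,ω₅} ∪ {ω₃,ω₅}
  {ω₁,ω₂,ω₄,ω₅}  = {ω₄,ω₅} ∪ {ω₁,ω₂,ω₅}
Step 2 (8 new):
  {ω₃}  = ᶜ of {ω₁,ω₂,ω₄,ω₅}
  {ω₄}  = ᶜ of {ω₁,ω₂,ω₃,ω₅}
  {ω₁,ω₂}  = ᶜ of {ω₃,ω₄,ω₅}
  {ω₁,ω₃,ω₄}  = {ω₃,ω₄} ∪ {ω₁}
  {ω₁,ω₃,ω₅}  = {ω₃,ω₅} ∪ {ω₁}
  {ω₁,ω₄,ω₅}  = {ω₄,ω₅} ∪ {ω₁}
  {ω₁,ω₂,ω₃,ω₄}  = {ω₃,ω₄} ∪ {ω₁,ω₂,ω₃}
  {ω₁,ω₃,ω₄,ω₅}  = {ω₃,ω₄,ω₅} ∪ {ω₁}
Step 3: 7 new —
  {ω₂}  = ᶜ of {ω₁,ω₃,ω₄,ω₅}
  {ω₅}  = ᶜ of {ω₁,ω₂,ω₃,ω₄}
  {ω₁,ω₃}  = {ω₃} ∪ {ω₁}
  {ω₁,ω₄}  = {ω₄} ∪ {ω₁}
  {ω₂,ω₃}  = ᶜ of {ω₁,ω₄,ω₅}
  {ω₂,ω₄}  = ᶜ of {ω₁,ω₃,ω₅}
  {ω₂,ω₅}  = ᶜ of {ω₁,ω₃,ω₄}
Step 4 (4 new):
  {ω₁,ω₅}  = {ω₅} ∪ {ω₁}
  {ω₂,ω₃,ω₄}  = {ω₃,ω₄} ∪ {ω₂}
  {ω₂,ω₃,ω₅}  = ᶜ of {ω₁,ω₄}
  {ω₂,ω₄,ω₅}  = ᶜ of {ω₁,ω₃}
After Step 5 the family is unchanged; done.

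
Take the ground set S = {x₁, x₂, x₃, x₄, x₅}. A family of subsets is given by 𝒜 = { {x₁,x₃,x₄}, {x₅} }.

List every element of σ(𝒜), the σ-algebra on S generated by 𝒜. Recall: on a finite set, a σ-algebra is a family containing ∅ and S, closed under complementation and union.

Answer: σ(𝒜) = { ∅, {x₂}, {x₅}, {x₂,x₅}, {x₁,x₃,x₄}, {x₁,x₂,x₃,x₄}, {x₁,x₃,x₄,x₅}, S }

Trace:
Begin from { ∅, {x₅}, {x₁,x₃,x₄}, S } (that is, 𝒜 plus ∅ and S).
Step 1 adds 3:
  {x₂,x₅}  = complement {x₁,x₃,x₄}
  {x₁,x₂,x₃,x₄}  = complement {x₅}
  {x₁,x₃,x₄,x₅}  = {x₁,x₃,x₄} ∪ {x₅}
  (now 7)
Step 2 (1 new):
  {x₂}  = complement {x₁,x₃,x₄,x₅}
  (now 8)
Step 3 adds nothing — fixpoint reached.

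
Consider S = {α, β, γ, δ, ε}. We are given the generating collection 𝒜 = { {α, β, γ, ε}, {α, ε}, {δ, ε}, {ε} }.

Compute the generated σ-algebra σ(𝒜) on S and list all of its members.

σ(𝒜) = { ∅, {α}, {δ}, {ε}, {α, δ}, {α, ε}, {β, γ}, {δ, ε}, {α, β, γ}, {α, δ, ε}, {β, γ, δ}, {β, γ, ε}, {α, β, γ, δ}, {α, β, γ, ε}, {β, γ, δ, ε}, S }

Check:
Take S₀ = 𝒜 ∪ {∅, S} = { ∅, {ε}, {α, ε}, {δ, ε}, {α, β, γ, ε}, S }.
Round 1 (5 new):
  {δ}  = {α, β, γ, ε}ᶜ
  {α, β, γ}  = {δ, ε}ᶜ
  {α, δ, ε}  = {δ, ε} ∪ {α, ε}
  {β, γ, δ}  = {α, ε}ᶜ
  {α, β, γ, δ}  = {ε}ᶜ
  (now 11)
Round 2 adds 2:
  {β, γ}  = {α, δ, ε}ᶜ
  {β, γ, δ, ε}  = {β, γ, δ} ∪ {ε}
  (now 13)
Round 3: +2 →
  {α}  = {β, γ, δ, ε}ᶜ
  {β, γ, ε}  = {β, γ} ∪ {ε}
  (now 15)
Round 4 (1 new):
  {α, δ}  = {β, γ, ε}ᶜ
  (now 16)
Round 5: no new sets; the family is a σ-algebra.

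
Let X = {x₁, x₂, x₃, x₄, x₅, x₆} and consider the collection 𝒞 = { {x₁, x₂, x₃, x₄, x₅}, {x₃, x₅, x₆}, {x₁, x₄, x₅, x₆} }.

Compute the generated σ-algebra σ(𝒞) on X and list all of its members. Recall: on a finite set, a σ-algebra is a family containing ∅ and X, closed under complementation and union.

Answer: σ(𝒞) = { {}, {x₂}, {x₃}, {x₅}, {x₆}, {x₁, x₄}, {x₂, x₃}, {x₂, x₅}, {x₂, x₆}, {x₃, x₅}, {x₃, x₆}, {x₅, x₆}, {x₁, x₂, x₄}, {x₁, x₃, x₄}, {x₁, x₄, x₅}, {x₁, x₄, x₆}, {x₂, x₃, x₅}, {x₂, x₃, x₆}, {x₂, x₅, x₆}, {x₃, x₅, x₆}, {x₁, x₂, x₃, x₄}, {x₁, x₂, x₄, x₅}, {x₁, x₂, x₄, x₆}, {x₁, x₃, x₄, x₅}, {x₁, x₃, x₄, x₆}, {x₁, x₄, x₅, x₆}, {x₂, x₃, x₅, x₆}, {x₁, x₂, x₃, x₄, x₅}, {x₁, x₂, x₃, x₄, x₆}, {x₁, x₂, x₄, x₅, x₆}, {x₁, x₃, x₄, x₅, x₆}, X }

Derivation:
Take S₀ = 𝒞 ∪ {∅, X} = { {}, {x₃, x₅, x₆}, {x₁, x₄, x₅, x₆}, {x₁, x₂, x₃, x₄, x₅}, X }.
Step 1: 4 new —
  {x₆}  = complement {x₁, x₂, x₃, x₄, x₅}
  {x₂, x₃}  = complement {x₁, x₄, x₅, x₆}
  {x₁, x₂, x₄}  = complement {x₃, x₅, x₆}
  {x₁, x₃, x₄, x₅, x₆}  = {x₃, x₅, x₆} ∪ {x₁, x₄, x₅, x₆}
  — 9 sets.
Step 2: 6 new —
  {x₂}  = complement {x₁, x₃, x₄, x₅, x₆}
  {x₂, x₃, x₆}  = {x₆} ∪ {x₂, x₃}
  {x₁, x₂, x₃, x₄}  = {x₁, x₂, x₄} ∪ {x₂, x₃}
  {x₁, x₂, x₄, x₆}  = {x₆} ∪ {x₁, x₂, x₄}
  {x₂, x₃, x₅, x₆}  = {x₂, x₃} ∪ {x₃, x₅, x₆}
  {x₁, x₂, x₄, x₅, x₆}  = {x₁, x₄, x₅, x₆} ∪ {x₁, x₂, x₄}
  — 15 sets.
Step 3 adds 7:
  {x₃}  = complement {x₁, x₂, x₄, x₅, x₆}
  {x₁, x₄}  = complement {x₂, x₃, x₅, x₆}
  {x₂, x₆}  = {x₂} ∪ {x₆}
  {x₃, x₅}  = complement {x₁, x₂, x₄, x₆}
  {x₅, x₆}  = complement {x₁, x₂, x₃, x₄}
  {x₁, x₄, x₅}  = complement {x₂, x₃, x₆}
  {x₁, x₂, x₃, x₄, x₆}  = {x₂, x₃} ∪ {x₁, x₂, x₄, x₆}
  — 22 sets.
Step 4 adds 8:
  {x₅}  = complement {x₁, x₂, x₃, x₄, x₆}
  {x₃, x₆}  = {x₆} ∪ {x₃}
  {x₁, x₃, x₄}  = {x₁, x₄} ∪ {x₃}
  {x₁, x₄, x₆}  = {x₁, x₄} ∪ {x₆}
  {x₂, x₃, x₅}  = {x₂} ∪ {x₃, x₅}
  {x₂, x₅, x₆}  = {x₅, x₆} ∪ {x₂}
  {x₁, x₂, x₄, x₅}  = {x₂} ∪ {x₁, x₄, x₅}
  {x₁, x₃, x₄, x₅}  = complement {x₂, x₆}
  — 30 sets.
Step 5 (2 new):
  {x₂, x₅}  = {x₂} ∪ {x₅}
  {x₁, x₃, x₄, x₆}  = {x₁, x₄, x₆} ∪ {x₃}
  — 32 sets.
Step 6: no new sets; the family is a σ-algebra.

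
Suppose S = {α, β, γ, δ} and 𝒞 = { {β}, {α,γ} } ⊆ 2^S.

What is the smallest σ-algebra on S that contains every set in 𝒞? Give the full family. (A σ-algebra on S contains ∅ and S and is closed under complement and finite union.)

σ(𝒞) = { ∅, {β}, {δ}, {α,γ}, {β,δ}, {α,β,γ}, {α,γ,δ}, S }

Check:
Seed the family with 𝒞 together with ∅ and S: { ∅, {β}, {α,γ}, S }.
Iteration 1: 3 new —
  {β,δ}  = {α,γ}ᶜ
  {α,β,γ}  = {β} ∪ {α,γ}
  {α,γ,δ}  = {β}ᶜ
  (now 7)
Iteration 2: +1 →
  {δ}  = {α,β,γ}ᶜ
  (now 8)
After Iteration 3 the family is unchanged; done.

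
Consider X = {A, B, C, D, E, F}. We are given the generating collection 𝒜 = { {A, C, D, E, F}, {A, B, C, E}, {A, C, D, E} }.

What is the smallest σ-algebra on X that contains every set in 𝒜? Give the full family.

σ(𝒜) (16 sets): { {}, {B}, {D}, {F}, {B, D}, {B, F}, {D, F}, {A, C, E}, {B, D, F}, {A, B, C, E}, {A, C, D, E}, {A, C, E, F}, {A, B, C, D, E}, {A, B, C, E, F}, {A, C, D, E, F}, X }

Working:
Seed the family with 𝒜 together with ∅ and X: { {}, {A, B, C, E}, {A, C, D, E}, {A, C, D, E, F}, X }.
Pass 1 (4 new):
  {B}  = X∖{A, C, D, E, F}
  {B, F}  = X∖{A, C, D, E}
  {D, F}  = X∖{A, B, C, E}
  {A, B, C, D, E}  = {A, C, D, E} ∪ {A, B, C, E}
Pass 2 adds 3:
  {F}  = X∖{A, B, C, D, E}
  {B, D, F}  = {B} ∪ {D, F}
  {A, B, C, E, F}  = {B, F} ∪ {A, B, C, E}
Pass 3: +2 →
  {D}  = X∖{A, B, C, E, F}
  {A, C, E}  = X∖{B, D, F}
Pass 4 (2 new):
  {B, D}  = {D} ∪ {B}
  {A, C, E, F}  = {A, C, E} ∪ {F}
Pass 5: already closed under ᶜ and ∪.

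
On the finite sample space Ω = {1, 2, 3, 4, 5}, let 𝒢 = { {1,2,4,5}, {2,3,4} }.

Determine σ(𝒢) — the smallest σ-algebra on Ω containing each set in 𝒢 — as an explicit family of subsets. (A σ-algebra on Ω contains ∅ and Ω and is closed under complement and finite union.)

Answer: σ(𝒢) = { {}, {3}, {1,5}, {2,4}, {1,3,5}, {2,3,4}, {1,2,4,5}, Ω }

Check:
Initial family (4 sets): { {}, {2,3,4}, {1,2,4,5}, Ω }.
Step 1 (2 new):
  {3}  = Ω∖{1,2,4,5}
  {1,5}  = Ω∖{2,3,4}
  |family| = 6
Step 2 (1 new):
  {1,3,5}  = {3} ∪ {1,5}
  |family| = 7
Step 3 (1 new):
  {2,4}  = Ω∖{1,3,5}
  |family| = 8
After Step 4 the family is unchanged; done.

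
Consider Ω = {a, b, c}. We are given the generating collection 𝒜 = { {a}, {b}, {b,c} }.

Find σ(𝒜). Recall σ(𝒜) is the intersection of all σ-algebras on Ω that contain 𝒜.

Seed the family with 𝒜 together with ∅ and Ω: { ∅, {a}, {b}, {b,c}, Ω }.
Round 1: 2 new —
  {a,b}  = {b} ∪ {a}
  {a,c}  = ᶜ of {b}
  (now 7)
Round 2: 1 new —
  {c}  = ᶜ of {a,b}
  (now 8)
Round 3: no new sets; the family is a σ-algebra.

σ(𝒜) = { ∅, {a}, {b}, {c}, {a,b}, {a,c}, {b,c}, Ω }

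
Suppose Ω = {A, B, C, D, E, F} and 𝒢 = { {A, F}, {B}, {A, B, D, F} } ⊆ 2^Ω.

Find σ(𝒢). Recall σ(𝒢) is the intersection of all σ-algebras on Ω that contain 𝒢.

Answer: σ(𝒢) = { {}, {B}, {D}, {A, F}, {B, D}, {C, E}, {A, B, F}, {A, D, F}, {B, C, E}, {C, D, E}, {A, B, D, F}, {A, C, E, F}, {B, C, D, E}, {A, B, C, E, F}, {A, C, D, E, F}, Ω }

Derivation:
Seed the family with 𝒢 together with ∅ and Ω: { {}, {B}, {A, F}, {A, B, D, F}, Ω }.
Round 1 adds 4:
  {C, E}  = {A, B, D, F}ᶜ
  {A, B, F}  = {A, F} ∪ {B}
  {B, C, D, E}  = {A, F}ᶜ
  {A, C, D, E, F}  = {B}ᶜ
  — 9 sets.
Round 2 adds 4:
  {B, C, E}  = {B} ∪ {C, E}
  {C, D, E}  = {A, B, F}ᶜ
  {A, C, E, F}  = {A, F} ∪ {C, E}
  {A, B, C, E, F}  = {C, E} ∪ {A, B, F}
  — 13 sets.
Round 3. New:
  {D}  = {A, B, C, E, F}ᶜ
  {B, D}  = {A, C, E, F}ᶜ
  {A, D, F}  = {B, C, E}ᶜ
  — 16 sets.
Round 4: already closed under ᶜ and ∪.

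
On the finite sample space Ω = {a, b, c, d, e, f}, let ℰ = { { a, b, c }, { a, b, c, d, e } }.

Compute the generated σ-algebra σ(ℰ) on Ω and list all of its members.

|σ(ℰ)| = 8.  σ(ℰ) = { {  }, { f }, { d, e }, { a, b, c }, { d, e, f }, { a, b, c, f }, { a, b, c, d, e }, Ω }

Check:
Start: ℰ ∪ {∅, Ω} = { {  }, { a, b, c }, { a, b, c, d, e }, Ω }.
Round 1 (2 new):
  { f }  = { a, b, c, d, e }ᶜ
  { d, e, f }  = { a, b, c }ᶜ
Round 2. New:
  { a, b, c, f }  = { a, b, c } ∪ { f }
Round 3 adds 1:
  { d, e }  = { a, b, c, f }ᶜ
After Round 4 the family is unchanged; done.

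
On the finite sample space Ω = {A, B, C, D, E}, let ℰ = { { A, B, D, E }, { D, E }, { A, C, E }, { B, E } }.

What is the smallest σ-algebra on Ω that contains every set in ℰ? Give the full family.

Answer: σ(ℰ) = { {  }, { A }, { B }, { C }, { D }, { E }, { A, B }, { A, C }, { A, D }, { A, E }, { B, C }, { B, D }, { B, E }, { C, D }, { C, E }, { D, E }, { A, B, C }, { A, B, D }, { A, B, E }, { A, C, D }, { A, C, E }, { A, D, E }, { B, C, D }, { B, C, E }, { B, D, E }, { C, D, E }, { A, B, C, D }, { A, B, C, E }, { A, B, D, E }, { A, C, D, E }, { B, C, D, E }, Ω }

Working:
Seed the family with ℰ together with ∅ and Ω: { {  }, { B, E }, { D, E }, { A, C, E }, { A, B, D, E }, Ω }.
Iteration 1 (7 new):
  { C }  = { A, B, D, E }ᶜ
  { B, D }  = { A, C, E }ᶜ
  { A, B, C }  = { D, E }ᶜ
  { A, C, D }  = { B, E }ᶜ
  { B, D, E }  = { D, E } ∪ { B, E }
  { A, B, C, E }  = { B, E } ∪ { A, C, E }
  { A, C, D, E }  = { D, E } ∪ { A, C, E }
Iteration 2 adds 8:
  { B }  = { A, C, D, E }ᶜ
  { D }  = { A, B, C, E }ᶜ
  { A, C }  = { B, D, E }ᶜ
  { B, C, D }  = { C } ∪ { B, D }
  { B, C, E }  = { B, E } ∪ { C }
  { C, D, E }  = { D, E } ∪ { C }
  { A, B, C, D }  = { A, B, C } ∪ { A, C, D }
  { B, C, D, E }  = { C } ∪ { B, D, E }
Iteration 3. New:
  { A }  = { B, C, D, E }ᶜ
  { E }  = { A, B, C, D }ᶜ
  { A, B }  = { C, D, E }ᶜ
  { A, D }  = { B, C, E }ᶜ
  { A, E }  = { B, C, D }ᶜ
  { B, C }  = { B } ∪ { C }
  { C, D }  = { C } ∪ { D }
Iteration 4. New:
  { C, E }  = { E } ∪ { C }
  { A, B, D }  = { A, B } ∪ { A, D }
  { A, B, E }  = { C, D }ᶜ
  { A, D, E }  = { B, C }ᶜ
Iteration 5: no new sets; the family is a σ-algebra.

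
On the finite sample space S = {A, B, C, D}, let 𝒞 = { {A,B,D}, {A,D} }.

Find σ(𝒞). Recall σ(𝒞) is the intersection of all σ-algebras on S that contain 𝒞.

|σ(𝒞)| = 8.  σ(𝒞) = { {}, {B}, {C}, {A,D}, {B,C}, {A,B,D}, {A,C,D}, S }

Trace:
Initial family (4 sets): { {}, {A,D}, {A,B,D}, S }.
Pass 1: +2 →
  {C}  = S∖{A,B,D}
  {B,C}  = S∖{A,D}
  — 6 sets.
Pass 2: +1 →
  {A,C,D}  = {C} ∪ {A,D}
  — 7 sets.
Pass 3 adds 1:
  {B}  = S∖{A,C,D}
  — 8 sets.
Pass 4: stable.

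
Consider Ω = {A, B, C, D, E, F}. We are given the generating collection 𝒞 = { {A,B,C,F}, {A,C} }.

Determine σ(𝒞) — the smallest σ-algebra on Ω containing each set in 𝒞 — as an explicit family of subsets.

σ(𝒞) = { {}, {A,C}, {B,F}, {D,E}, {A,B,C,F}, {A,C,D,E}, {B,D,E,F}, Ω }

Trace:
Begin from { {}, {A,C}, {A,B,C,F}, Ω } (that is, 𝒞 plus ∅ and Ω).
Iteration 1: 2 new —
  {D,E}  = ᶜ of {A,B,C,F}
  {B,D,E,F}  = ᶜ of {A,C}
  (now 6)
Iteration 2: 1 new —
  {A,C,D,E}  = {D,E} ∪ {A,C}
  (now 7)
Iteration 3: 1 new —
  {B,F}  = ᶜ of {A,C,D,E}
  (now 8)
After Iteration 4 the family is unchanged; done.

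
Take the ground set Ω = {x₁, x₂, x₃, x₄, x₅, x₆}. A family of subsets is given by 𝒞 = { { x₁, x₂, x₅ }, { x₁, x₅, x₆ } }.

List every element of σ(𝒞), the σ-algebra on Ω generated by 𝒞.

Begin from { ∅, { x₁, x₂, x₅ }, { x₁, x₅, x₆ }, Ω } (that is, 𝒞 plus ∅ and Ω).
Iteration 1 (3 new):
  { x₂, x₃, x₄ }  = Ω∖{ x₁, x₅, x₆ }
  { x₃, x₄, x₆ }  = Ω∖{ x₁, x₂, x₅ }
  { x₁, x₂, x₅, x₆ }  = { x₁, x₂, x₅ } ∪ { x₁, x₅, x₆ }
  (now 7)
Iteration 2: 4 new —
  { x₃, x₄ }  = Ω∖{ x₁, x₂, x₅, x₆ }
  { x₂, x₃, x₄, x₆ }  = { x₂, x₃, x₄ } ∪ { x₃, x₄, x₆ }
  { x₁, x₂, x₃, x₄, x₅ }  = { x₁, x₂, x₅ } ∪ { x₂, x₃, x₄ }
  { x₁, x₃, x₄, x₅, x₆ }  = { x₁, x₅, x₆ } ∪ { x₃, x₄, x₆ }
  (now 11)
Iteration 3. New:
  { x₂ }  = Ω∖{ x₁, x₃, x₄, x₅, x₆ }
  { x₆ }  = Ω∖{ x₁, x₂, x₃, x₄, x₅ }
  { x₁, x₅ }  = Ω∖{ x₂, x₃, x₄, x₆ }
  (now 14)
Iteration 4: 2 new —
  { x₂, x₆ }  = { x₆ } ∪ { x₂ }
  { x₁, x₃, x₄, x₅ }  = { x₃, x₄ } ∪ { x₁, x₅ }
  (now 16)
Iteration 5: already closed under ᶜ and ∪.

Hence σ(𝒞) has 16 members: { ∅, { x₂ }, { x₆ }, { x₁, x₅ }, { x₂, x₆ }, { x₃, x₄ }, { x₁, x₂, x₅ }, { x₁, x₅, x₆ }, { x₂, x₃, x₄ }, { x₃, x₄, x₆ }, { x₁, x₂, x₅, x₆ }, { x₁, x₃, x₄, x₅ }, { x₂, x₃, x₄, x₆ }, { x₁, x₂, x₃, x₄, x₅ }, { x₁, x₃, x₄, x₅, x₆ }, Ω }.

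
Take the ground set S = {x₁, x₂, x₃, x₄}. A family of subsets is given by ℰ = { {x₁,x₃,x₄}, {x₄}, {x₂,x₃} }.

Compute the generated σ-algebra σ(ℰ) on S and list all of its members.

Begin from { {}, {x₄}, {x₂,x₃}, {x₁,x₃,x₄}, S } (that is, ℰ plus ∅ and S).
Pass 1 adds 4:
  {x₂}  = ᶜ of {x₁,x₃,x₄}
  {x₁,x₄}  = ᶜ of {x₂,x₃}
  {x₁,x₂,x₃}  = ᶜ of {x₄}
  {x₂,x₃,x₄}  = {x₂,x₃} ∪ {x₄}
  — 9 sets.
Pass 2: 3 new —
  {x₁}  = ᶜ of {x₂,x₃,x₄}
  {x₂,x₄}  = {x₂} ∪ {x₄}
  {x₁,x₂,x₄}  = {x₂} ∪ {x₁,x₄}
  — 12 sets.
Pass 3: +3 →
  {x₃}  = ᶜ of {x₁,x₂,x₄}
  {x₁,x₂}  = {x₂} ∪ {x₁}
  {x₁,x₃}  = ᶜ of {x₂,x₄}
  — 15 sets.
Pass 4. New:
  {x₃,x₄}  = ᶜ of {x₁,x₂}
  — 16 sets.
Pass 5 adds nothing — fixpoint reached.

Hence σ(ℰ) has 16 members: { {}, {x₁}, {x₂}, {x₃}, {x₄}, {x₁,x₂}, {x₁,x₃}, {x₁,x₄}, {x₂,x₃}, {x₂,x₄}, {x₃,x₄}, {x₁,x₂,x₃}, {x₁,x₂,x₄}, {x₁,x₃,x₄}, {x₂,x₃,x₄}, S }.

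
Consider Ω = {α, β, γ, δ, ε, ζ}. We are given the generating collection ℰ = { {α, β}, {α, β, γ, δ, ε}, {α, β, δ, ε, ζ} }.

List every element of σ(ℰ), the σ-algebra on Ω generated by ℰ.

Begin from { {}, {α, β}, {α, β, γ, δ, ε}, {α, β, δ, ε, ζ}, Ω } (that is, ℰ plus ∅ and Ω).
Round 1. New:
  {γ}  = Ω∖{α, β, δ, ε, ζ}
  {ζ}  = Ω∖{α, β, γ, δ, ε}
  {γ, δ, ε, ζ}  = Ω∖{α, β}
  |family| = 8
Round 2: 3 new —
  {γ, ζ}  = {γ} ∪ {ζ}
  {α, β, γ}  = {γ} ∪ {α, β}
  {α, β, ζ}  = {α, β} ∪ {ζ}
  |family| = 11
Round 3: 4 new —
  {γ, δ, ε}  = Ω∖{α, β, ζ}
  {δ, ε, ζ}  = Ω∖{α, β, γ}
  {α, β, γ, ζ}  = {γ} ∪ {α, β, ζ}
  {α, β, δ, ε}  = Ω∖{γ, ζ}
  |family| = 15
Round 4. New:
  {δ, ε}  = Ω∖{α, β, γ, ζ}
  |family| = 16
After Round 5 the family is unchanged; done.

Hence σ(ℰ) has 16 members: { {}, {γ}, {ζ}, {α, β}, {γ, ζ}, {δ, ε}, {α, β, γ}, {α, β, ζ}, {γ, δ, ε}, {δ, ε, ζ}, {α, β, γ, ζ}, {α, β, δ, ε}, {γ, δ, ε, ζ}, {α, β, γ, δ, ε}, {α, β, δ, ε, ζ}, Ω }.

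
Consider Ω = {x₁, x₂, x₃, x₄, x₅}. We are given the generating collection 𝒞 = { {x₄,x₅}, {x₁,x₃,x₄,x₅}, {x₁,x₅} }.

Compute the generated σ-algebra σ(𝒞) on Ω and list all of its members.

|σ(𝒞)| = 32.  σ(𝒞) = { {}, {x₁}, {x₂}, {x₃}, {x₄}, {x₅}, {x₁,x₂}, {x₁,x₃}, {x₁,x₄}, {x₁,x₅}, {x₂,x₃}, {x₂,x₄}, {x₂,x₅}, {x₃,x₄}, {x₃,x₅}, {x₄,x₅}, {x₁,x₂,x₃}, {x₁,x₂,x₄}, {x₁,x₂,x₅}, {x₁,x₃,x₄}, {x₁,x₃,x₅}, {x₁,x₄,x₅}, {x₂,x₃,x₄}, {x₂,x₃,x₅}, {x₂,x₄,x₅}, {x₃,x₄,x₅}, {x₁,x₂,x₃,x₄}, {x₁,x₂,x₃,x₅}, {x₁,x₂,x₄,x₅}, {x₁,x₃,x₄,x₅}, {x₂,x₃,x₄,x₅}, Ω }

Derivation:
Begin from { {}, {x₁,x₅}, {x₄,x₅}, {x₁,x₃,x₄,x₅}, Ω } (that is, 𝒞 plus ∅ and Ω).
Pass 1 (4 new):
  {x₂}  = complement {x₁,x₃,x₄,x₅}
  {x₁,x₂,x₃}  = complement {x₄,x₅}
  {x₁,x₄,x₅}  = {x₄,x₅} ∪ {x₁,x₅}
  {x₂,x₃,x₄}  = complement {x₁,x₅}
  (now 9)
Pass 2 (7 new):
  {x₂,x₃}  = complement {x₁,x₄,x₅}
  {x₁,x₂,x₅}  = {x₂} ∪ {x₁,x₅}
  {x₂,x₄,x₅}  = {x₂} ∪ {x₄,x₅}
  {x₁,x₂,x₃,x₄}  = {x₁,x₂,x₃} ∪ {x₂,x₃,x₄}
  {x₁,x₂,x₃,x₅}  = {x₁,x₂,x₃} ∪ {x₁,x₅}
  {x₁,x₂,x₄,x₅}  = {x₁,x₄,x₅} ∪ {x₂}
  {x₂,x₃,x₄,x₅}  = {x₂,x₃,x₄} ∪ {x₄,x₅}
  (now 16)
Pass 3 (6 new):
  {x₁}  = complement {x₂,x₃,x₄,x₅}
  {x₃}  = complement {x₁,x₂,x₄,x₅}
  {x₄}  = complement {x₁,x₂,x₃,x₅}
  {x₅}  = complement {x₁,x₂,x₃,x₄}
  {x₁,x₃}  = complement {x₂,x₄,x₅}
  {x₃,x₄}  = complement {x₁,x₂,x₅}
  (now 22)
Pass 4: 9 new —
  {x₁,x₂}  = {x₂} ∪ {x₁}
  {x₁,x₄}  = {x₄} ∪ {x₁}
  {x₂,x₄}  = {x₂} ∪ {x₄}
  {x₂,x₅}  = {x₂} ∪ {x₅}
  {x₃,x₅}  = {x₅} ∪ {x₃}
  {x₁,x₃,x₄}  = {x₃,x₄} ∪ {x₁,x₃}
  {x₁,x₃,x₅}  = {x₅} ∪ {x₁,x₃}
  {x₂,x₃,x₅}  = {x₅} ∪ {x₂,x₃}
  {x₃,x₄,x₅}  = {x₃,x₄} ∪ {x₅}
  (now 31)
Pass 5: +1 →
  {x₁,x₂,x₄}  = complement {x₃,x₅}
  (now 32)
Pass 6: already closed under ᶜ and ∪.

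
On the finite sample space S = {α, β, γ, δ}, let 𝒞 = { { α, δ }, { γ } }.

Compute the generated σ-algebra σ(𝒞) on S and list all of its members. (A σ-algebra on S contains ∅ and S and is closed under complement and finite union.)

Begin from { {  }, { γ }, { α, δ }, S } (that is, 𝒞 plus ∅ and S).
Iteration 1: +3 →
  { β, γ }  = complement { α, δ }
  { α, β, δ }  = complement { γ }
  { α, γ, δ }  = { γ } ∪ { α, δ }
  [7 total]
Iteration 2: +1 →
  { β }  = complement { α, γ, δ }
  [8 total]
Iteration 3: closed — nothing new.

Hence σ(𝒞) has 8 members: { {  }, { β }, { γ }, { α, δ }, { β, γ }, { α, β, δ }, { α, γ, δ }, S }.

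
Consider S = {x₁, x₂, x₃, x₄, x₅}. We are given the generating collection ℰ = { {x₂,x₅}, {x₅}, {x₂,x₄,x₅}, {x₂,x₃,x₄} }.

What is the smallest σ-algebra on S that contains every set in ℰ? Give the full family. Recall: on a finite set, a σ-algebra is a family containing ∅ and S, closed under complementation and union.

σ(ℰ) = { {}, {x₁}, {x₂}, {x₃}, {x₄}, {x₅}, {x₁,x₂}, {x₁,x₃}, {x₁,x₄}, {x₁,x₅}, {x₂,x₃}, {x₂,x₄}, {x₂,x₅}, {x₃,x₄}, {x₃,x₅}, {x₄,x₅}, {x₁,x₂,x₃}, {x₁,x₂,x₄}, {x₁,x₂,x₅}, {x₁,x₃,x₄}, {x₁,x₃,x₅}, {x₁,x₄,x₅}, {x₂,x₃,x₄}, {x₂,x₃,x₅}, {x₂,x₄,x₅}, {x₃,x₄,x₅}, {x₁,x₂,x₃,x₄}, {x₁,x₂,x₃,x₅}, {x₁,x₂,x₄,x₅}, {x₁,x₃,x₄,x₅}, {x₂,x₃,x₄,x₅}, S }

Check:
Start: ℰ ∪ {∅, S} = { {}, {x₅}, {x₂,x₅}, {x₂,x₃,x₄}, {x₂,x₄,x₅}, S }.
Iteration 1 (5 new):
  {x₁,x₃}  = {x₂,x₄,x₅}ᶜ
  {x₁,x₅}  = {x₂,x₃,x₄}ᶜ
  {x₁,x₃,x₄}  = {x₂,x₅}ᶜ
  {x₁,x₂,x₃,x₄}  = {x₅}ᶜ
  {x₂,x₃,x₄,x₅}  = {x₂,x₅} ∪ {x₂,x₃,x₄}
Iteration 2: 6 new —
  {x₁}  = {x₂,x₃,x₄,x₅}ᶜ
  {x₁,x₂,x₅}  = {x₂,x₅} ∪ {x₁,x₅}
  {x₁,x₃,x₅}  = {x₅} ∪ {x₁,x₃}
  {x₁,x₂,x₃,x₅}  = {x₂,x₅} ∪ {x₁,x₃}
  {x₁,x₂,x₄,x₅}  = {x₁,x₅} ∪ {x₂,x₄,x₅}
  {x₁,x₃,x₄,x₅}  = {x₅} ∪ {x₁,x₃,x₄}
Iteration 3 (5 new):
  {x₂}  = {x₁,x₃,x₄,x₅}ᶜ
  {x₃}  = {x₁,x₂,x₄,x₅}ᶜ
  {x₄}  = {x₁,x₂,x₃,x₅}ᶜ
  {x₂,x₄}  = {x₁,x₃,x₅}ᶜ
  {x₃,x₄}  = {x₁,x₂,x₅}ᶜ
Iteration 4. New:
  {x₁,x₂}  = {x₂} ∪ {x₁}
  {x₁,x₄}  = {x₄} ∪ {x₁}
  {x₂,x₃}  = {x₂} ∪ {x₃}
  {x₃,x₅}  = {x₅} ∪ {x₃}
  {x₄,x₅}  = {x₅} ∪ {x₄}
  {x₁,x₂,x₃}  = {x₂} ∪ {x₁,x₃}
  {x₁,x₂,x₄}  = {x₂,x₄} ∪ {x₁}
  {x₁,x₄,x₅}  = {x₁,x₅} ∪ {x₄}
  {x₂,x₃,x₅}  = {x₂,x₅} ∪ {x₃}
  {x₃,x₄,x₅}  = {x₃,x₄} ∪ {x₅}
Iteration 5: no new sets; the family is a σ-algebra.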